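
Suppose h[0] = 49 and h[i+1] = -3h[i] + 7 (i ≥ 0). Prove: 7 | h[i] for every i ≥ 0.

Base case: h[0] = 49 = 7·7, so 7 | h[0].
Assume 7 | h[r], so h[r] = 7t for some integer t.
Then h[r+1] = -3h[r] + 7 = -3·(7t) + 7 = 7(-3t + 1), so 7 | h[r+1].
Hence 7 | h[i] for every i ≥ 0, by induction.

7 | h[i]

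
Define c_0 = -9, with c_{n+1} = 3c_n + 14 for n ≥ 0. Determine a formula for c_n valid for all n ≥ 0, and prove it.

Claim: c_n = -2·3^n − 7.

Base case: c_0 = -9, and -2·3^0 − 7 = -2 − 7 = -9.
Assume c_m = -2·3^m − 7 for some m ≥ 0.
Then c_{m+1} = 3c_m + 14 = 3·(-2·3^m − 7) + 14 = -6·3^m − 21 + 14 = -2·3^{m+1} − 7.
This completes the inductive step, so c_n = -2·3^n − 7 for all n ≥ 0.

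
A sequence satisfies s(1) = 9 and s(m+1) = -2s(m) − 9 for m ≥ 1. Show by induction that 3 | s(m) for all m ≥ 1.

Base case: s(1) = 9 = 3·3, so 3 | s(1).
Assume 3 | s(j), so s(j) = 3t for some integer t.
Then s(j+1) = -2s(j) − 9 = -2·(3t) − 9 = 3(-2t − 3), so 3 | s(j+1).
So the property holds for j+1, and by induction 3 | s(m) for all m ≥ 1.

3 | s(m)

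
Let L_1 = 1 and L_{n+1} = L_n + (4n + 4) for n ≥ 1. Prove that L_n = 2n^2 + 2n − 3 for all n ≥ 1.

Base case: L_1 = 1, and 2·1^2 + 2·1 − 3 = 1.
Assume L_k = 2k^2 + 2k − 3.
Then L_{k+1} = L_k + (4k + 4) = (2k^2 + 2k − 3) + (4k + 4) = 2k^2 + 6k + 1,
and 2·(k+1)^2 + 2·(k+1) − 3 = 2k^2 + 6k + 1.
Hence L_n = 2n^2 + 2n − 3 for every n ≥ 1, by induction.

L_n = 2n^2 + 2n − 3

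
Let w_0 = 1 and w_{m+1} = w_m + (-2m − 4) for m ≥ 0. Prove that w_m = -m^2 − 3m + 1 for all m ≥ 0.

Base case: w_0 = 1, and -0^2 − 3·0 + 1 = 1.
Assume w_r = -r^2 − 3r + 1.
Then w_{r+1} = w_r + (-2r − 4) = (-r^2 − 3r + 1) + (-2r − 4) = -r^2 − 5r − 3,
and -(r+1)^2 − 3·(r+1) + 1 = -r^2 − 5r − 3.
By induction, w_m = -m^2 − 3m + 1 for all m ≥ 0.

w_m = -m^2 − 3m + 1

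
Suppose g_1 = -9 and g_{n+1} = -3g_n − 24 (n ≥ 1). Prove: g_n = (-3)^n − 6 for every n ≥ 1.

Base case: g_1 = -9, and (-3)^1 − 6 = -3 − 6 = -9.
Assume g_j = (-3)^j − 6 for some j ≥ 1.
Then g_{j+1} = -3g_j − 24 = -3·((-3)^j − 6) − 24 = -3·(-3)^j + 18 − 24 = (-3)^{j+1} − 6.
Hence g_n = (-3)^n − 6 for every n ≥ 1, by induction.

g_n = (-3)^n − 6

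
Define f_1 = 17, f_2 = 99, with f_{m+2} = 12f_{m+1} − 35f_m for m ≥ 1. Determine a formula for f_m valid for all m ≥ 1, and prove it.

Claim: f_m = 7^m + 2·5^m.

Base cases: f_1 = 17 and 7^1 + 2·5^1 = 17; f_2 = 99 and 7^2 + 2·5^2 = 99.
Assume f_j = 7^j + 2·5^j for all 1 ≤ j ≤ k, where k ≥ 2.
Then f_{k+1} = 12f_k − 35f_{k−1} = 12·(7^k + 2·5^k) − 35·(7^{k−1} + 2·5^{k−1}) = (12·7 − 35)7^{k−1} + 2·(12·5 − 35)5^{k−1} = 49·7^{k−1} + 50·5^{k−1} = 7^{k+1} + 2·5^{k+1}.
This completes the inductive step, so f_m = 7^m + 2·5^m for all m ≥ 1.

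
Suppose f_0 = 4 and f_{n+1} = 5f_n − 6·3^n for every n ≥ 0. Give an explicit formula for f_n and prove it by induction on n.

Claim: f_n = 5^n + 3·3^n.

Base case: f_0 = 4, and 5^0 + 3·3^0 = 1 + 3 = 4.
Assume f_j = 5^j + 3·3^j for some j ≥ 0.
Then f_{j+1} = 5f_j − 6·3^j = 5·(5^j + 3·3^j) − 6·3^j = 5^{j+1} + 15·3^j − 6·3^j = 5^{j+1} + 9·3^j = 5^{j+1} + 3·3^{j+1}.
By induction, f_n = 5^n + 3·3^n for all n ≥ 0.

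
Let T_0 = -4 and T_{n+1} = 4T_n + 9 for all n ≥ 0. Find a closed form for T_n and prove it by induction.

Claim: T_n = -4^n − 3.

Base case: T_0 = -4, and -4^0 − 3 = -1 − 3 = -4.
Assume T_j = -4^j − 3 for some j ≥ 0.
Then T_{j+1} = 4T_j + 9 = 4·(-4^j − 3) + 9 = -4^{j+1} − 12 + 9 = -4^{j+1} − 3.
Hence T_n = -4^n − 3 for every n ≥ 0, by induction.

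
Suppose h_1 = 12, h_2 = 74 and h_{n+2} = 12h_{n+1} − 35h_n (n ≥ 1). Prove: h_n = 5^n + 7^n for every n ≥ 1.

Base cases: h_1 = 12 and 5^1 + 7^1 = 12; h_2 = 74 and 5^2 + 7^2 = 74.
Assume h_j = 5^j + 7^j for all 1 ≤ j ≤ r, where r ≥ 2.
Then h_{r+1} = 12h_r − 35h_{r−1} = 12·(5^r + 7^r) − 35·(5^{r−1} + 7^{r−1}) = (12·5 − 35)5^{r−1} + (12·7 − 35)7^{r−1} = 25·5^{r−1} + 49·7^{r−1} = 5^{r+1} + 7^{r+1}.
So the formula holds for r+1, and by strong induction h_n = 5^n + 7^n for all n ≥ 1.

h_n = 5^n + 7^n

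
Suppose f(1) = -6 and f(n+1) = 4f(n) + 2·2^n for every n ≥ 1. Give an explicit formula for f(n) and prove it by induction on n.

Claim: f(n) = -4^n − 2^n.

Base case: f(1) = -6, and -4^1 − 2^1 = -4 − 2 = -6.
Assume f(m) = -4^m − 2^m for some m ≥ 1.
Then f(m+1) = 4f(m) + 2·2^m = 4·(-4^m − 2^m) + 2·2^m = -4^{m+1} − 4·2^m + 2·2^m = -4^{m+1} − 2·2^m = -4^{m+1} − 2^{m+1}.
So the formula holds for m+1, and by induction f(n) = -4^n − 2^n for all n ≥ 1.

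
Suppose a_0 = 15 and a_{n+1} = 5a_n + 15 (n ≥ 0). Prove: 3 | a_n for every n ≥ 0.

Base case: a_0 = 15 = 3·5, so 3 | a_0.
Assume 3 | a_r, so a_r = 3t for some integer t.
Then a_{r+1} = 5a_r + 15 = 5·(3t) + 15 = 3(5t + 5), so 3 | a_{r+1}.
Hence 3 | a_n for every n ≥ 0, by induction.

3 | a_n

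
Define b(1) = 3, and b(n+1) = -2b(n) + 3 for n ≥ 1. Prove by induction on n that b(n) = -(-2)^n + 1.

Base case: b(1) = 3, and -(-2)^1 + 1 = 2 + 1 = 3.
Assume b(j) = -(-2)^j + 1 for some j ≥ 1.
Then b(j+1) = -2b(j) + 3 = -2·(-(-2)^j + 1) + 3 = 2·(-2)^j − 2 + 3 = -(-2)^{j+1} + 1.
Hence b(n) = -(-2)^n + 1 for every n ≥ 1, by induction.

b(n) = -(-2)^n + 1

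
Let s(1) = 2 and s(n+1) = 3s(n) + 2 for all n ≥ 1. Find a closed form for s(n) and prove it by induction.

Claim: s(n) = 3^n − 1.

Base case: s(1) = 2, and 3^1 − 1 = 3 − 1 = 2.
Assume s(k) = 3^k − 1 for some k ≥ 1.
Then s(k+1) = 3s(k) + 2 = 3·(3^k − 1) + 2 = 3^{k+1} − 3 + 2 = 3^{k+1} − 1.
So the formula holds for k+1, and by induction s(n) = 3^n − 1 for all n ≥ 1.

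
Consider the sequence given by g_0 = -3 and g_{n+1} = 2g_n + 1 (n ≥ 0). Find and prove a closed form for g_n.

Claim: g_n = -2^{n+1} − 1.

Base case: g_0 = -3, and -2^{0+1} − 1 = -2 − 1 = -3.
Assume g_j = -2^{j+1} − 1 for some j ≥ 0.
Then g_{j+1} = 2g_j + 1 = 2·(-2^{j+1} − 1) + 1 = -2^{j+2} − 2 + 1 = -2^{j+2} − 1.
Hence g_n = -2^{n+1} − 1 for every n ≥ 0, by induction.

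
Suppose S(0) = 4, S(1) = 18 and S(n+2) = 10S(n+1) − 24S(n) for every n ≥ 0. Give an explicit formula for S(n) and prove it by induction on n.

Claim: S(n) = 3·4^n + 6^n.

Base cases: S(0) = 4 and 3·4^0 + 6^0 = 4; S(1) = 18 and 3·4^1 + 6^1 = 18.
Assume S(j) = 3·4^j + 6^j for all 0 ≤ j ≤ r, where r ≥ 1.
Then S(r+1) = 10S(r) − 24S(r−1) = 10·(3·4^r + 6^r) − 24·(3·4^{r−1} + 6^{r−1}) = 3·(10·4 − 24)4^{r−1} + (10·6 − 24)6^{r−1} = 48·4^{r−1} + 36·6^{r−1} = 3·4^{r+1} + 6^{r+1}.
Hence S(n) = 3·4^n + 6^n for every n ≥ 0, by strong induction.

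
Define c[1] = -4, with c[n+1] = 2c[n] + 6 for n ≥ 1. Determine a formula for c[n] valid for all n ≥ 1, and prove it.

Claim: c[n] = 2^n − 6.

Base case: c[1] = -4, and 2^1 − 6 = 2 − 6 = -4.
Assume c[j] = 2^j − 6 for some j ≥ 1.
Then c[j+1] = 2c[j] + 6 = 2·(2^j − 6) + 6 = 2^{j+1} − 12 + 6 = 2^{j+1} − 6.
Hence c[n] = 2^n − 6 for every n ≥ 1, by induction.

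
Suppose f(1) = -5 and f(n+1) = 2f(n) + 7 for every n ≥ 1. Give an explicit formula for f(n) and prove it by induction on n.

Claim: f(n) = 2^n − 7.

Base case: f(1) = -5, and 2^1 − 7 = 2 − 7 = -5.
Assume f(r) = 2^r − 7 for some r ≥ 1.
Then f(r+1) = 2f(r) + 7 = 2·(2^r − 7) + 7 = 2^{r+1} − 14 + 7 = 2^{r+1} − 7.
Hence f(n) = 2^n − 7 for every n ≥ 1, by induction.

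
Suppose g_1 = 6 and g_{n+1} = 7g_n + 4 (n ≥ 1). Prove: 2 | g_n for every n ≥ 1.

Base case: g_1 = 6 = 2·3, so 2 | g_1.
Assume 2 | g_r, so g_r = 2t for some integer t.
Then g_{r+1} = 7g_r + 4 = 7·(2t) + 4 = 2(7t + 2), so 2 | g_{r+1}.
By induction, 2 | g_n for all n ≥ 1.

2 | g_n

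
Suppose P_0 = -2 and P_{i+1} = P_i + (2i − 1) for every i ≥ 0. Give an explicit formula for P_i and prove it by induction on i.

Claim: P_i = i^2 − 2i − 2.

Base case: P_0 = -2, and 0^2 − 2·0 − 2 = -2.
Assume P_m = m^2 − 2m − 2.
Then P_{m+1} = P_m + (2m − 1) = (m^2 − 2m − 2) + (2m − 1) = m^2 − 3,
and (m+1)^2 − 2·(m+1) − 2 = m^2 − 3.
This completes the inductive step, so P_i = i^2 − 2i − 2 for all i ≥ 0.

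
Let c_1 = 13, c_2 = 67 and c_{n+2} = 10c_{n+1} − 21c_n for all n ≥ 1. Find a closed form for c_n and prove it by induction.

Claim: c_n = 2·3^n + 7^n.

Base cases: c_1 = 13 and 2·3^1 + 7^1 = 13; c_2 = 67 and 2·3^2 + 7^2 = 67.
Assume c_i = 2·3^i + 7^i for all 1 ≤ i ≤ j, where j ≥ 2.
Then c_{j+1} = 10c_j − 21c_{j−1} = 10·(2·3^j + 7^j) − 21·(2·3^{j−1} + 7^{j−1}) = 2·(10·3 − 21)3^{j−1} + (10·7 − 21)7^{j−1} = 18·3^{j−1} + 49·7^{j−1} = 2·3^{j+1} + 7^{j+1}.
So the formula holds for j+1, and by strong induction c_n = 2·3^n + 7^n for all n ≥ 1.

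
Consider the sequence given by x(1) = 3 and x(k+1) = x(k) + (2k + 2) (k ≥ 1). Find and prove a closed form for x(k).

Claim: x(k) = k^2 + k + 1.

Base case: x(1) = 3, and 1^2 + 1 + 1 = 3.
Assume x(r) = r^2 + r + 1.
Then x(r+1) = x(r) + (2r + 2) = (r^2 + r + 1) + (2r + 2) = r^2 + 3r + 3,
and (r+1)^2 + (r+1) + 1 = r^2 + 3r + 3.
Hence x(k) = k^2 + k + 1 for every k ≥ 1, by induction.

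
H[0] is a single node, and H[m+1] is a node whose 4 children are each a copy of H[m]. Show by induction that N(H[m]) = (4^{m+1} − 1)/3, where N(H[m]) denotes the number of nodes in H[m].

Base case: N(H[0]) = 1, and (4^{0+1} − 1)/3 = 1.
Assume N(H[r]) = (4^{r+1} − 1)/3.
Then N(H[r+1]) = 1 + 4N(H[r]) = 1 + 4·(4^{r+1} − 1)/3 = 1 + (4^{r+2} − 4)/3 = (3 + 4^{r+2} − 4)/3 = (4^{r+2} − 1)/3.
Hence N(H[m]) = (4^{m+1} − 1)/3 for every m ≥ 0, by induction.

N(H[m]) = (4^{m+1} − 1)/3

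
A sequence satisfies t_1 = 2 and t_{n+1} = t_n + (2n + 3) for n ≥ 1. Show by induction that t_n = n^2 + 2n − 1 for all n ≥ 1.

Base case: t_1 = 2, and 1^2 + 2·1 − 1 = 2.
Assume t_k = k^2 + 2k − 1.
Then t_{k+1} = t_k + (2k + 3) = (k^2 + 2k − 1) + (2k + 3) = k^2 + 4k + 2,
and (k+1)^2 + 2·(k+1) − 1 = k^2 + 4k + 2.
By induction, t_n = n^2 + 2n − 1 for all n ≥ 1.

t_n = n^2 + 2n − 1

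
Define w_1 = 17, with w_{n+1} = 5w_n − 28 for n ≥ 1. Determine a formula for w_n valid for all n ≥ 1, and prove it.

Claim: w_n = 2·5^n + 7.

Base case: w_1 = 17, and 2·5^1 + 7 = 10 + 7 = 17.
Assume w_k = 2·5^k + 7 for some k ≥ 1.
Then w_{k+1} = 5w_k − 28 = 5·(2·5^k + 7) − 28 = 10·5^k + 35 − 28 = 2·5^{k+1} + 7.
By induction, w_n = 2·5^n + 7 for all n ≥ 1.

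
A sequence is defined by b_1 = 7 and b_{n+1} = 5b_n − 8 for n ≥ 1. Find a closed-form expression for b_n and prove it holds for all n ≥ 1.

Claim: b_n = 5^n + 2.

Base case: b_1 = 7, and 5^1 + 2 = 5 + 2 = 7.
Assume b_r = 5^r + 2 for some r ≥ 1.
Then b_{r+1} = 5b_r − 8 = 5·(5^r + 2) − 8 = 5^{r+1} + 10 − 8 = 5^{r+1} + 2.
By induction, b_n = 5^n + 2 for all n ≥ 1.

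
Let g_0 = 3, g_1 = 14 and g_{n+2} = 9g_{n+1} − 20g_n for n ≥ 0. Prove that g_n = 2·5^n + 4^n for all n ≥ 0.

Base cases: g_0 = 3 and 2·5^0 + 4^0 = 3; g_1 = 14 and 2·5^1 + 4^1 = 14.
Assume g_j = 2·5^j + 4^j for all 0 ≤ j ≤ m, where m ≥ 1.
Then g_{m+1} = 9g_m − 20g_{m−1} = 9·(2·5^m + 4^m) − 20·(2·5^{m−1} + 4^{m−1}) = 2·(9·5 − 20)5^{m−1} + (9·4 − 20)4^{m−1} = 50·5^{m−1} + 16·4^{m−1} = 2·5^{m+1} + 4^{m+1}.
By strong induction, g_n = 2·5^n + 4^n for all n ≥ 0.

g_n = 2·5^n + 4^n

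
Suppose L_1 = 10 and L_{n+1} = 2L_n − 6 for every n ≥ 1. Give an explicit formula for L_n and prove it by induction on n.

Claim: L_n = 2^{n+1} + 6.

Base case: L_1 = 10, and 2^{1+1} + 6 = 4 + 6 = 10.
Assume L_m = 2^{m+1} + 6 for some m ≥ 1.
Then L_{m+1} = 2L_m − 6 = 2·(2^{m+1} + 6) − 6 = 2^{m+2} + 12 − 6 = 2^{m+2} + 6.
This completes the inductive step, so L_n = 2^{n+1} + 6 for all n ≥ 1.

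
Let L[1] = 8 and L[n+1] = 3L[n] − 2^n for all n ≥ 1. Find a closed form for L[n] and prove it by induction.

Claim: L[n] = 2·3^n + 2^n.

Base case: L[1] = 8, and 2·3^1 + 2^1 = 6 + 2 = 8.
Assume L[j] = 2·3^j + 2^j for some j ≥ 1.
Then L[j+1] = 3L[j] − 2^j = 3·(2·3^j + 2^j) − 2^j = 2·3^{j+1} + 3·2^j − 2^j = 2·3^{j+1} + 2·2^j = 2·3^{j+1} + 2^{j+1}.
By induction, L[n] = 2·3^n + 2^n for all n ≥ 1.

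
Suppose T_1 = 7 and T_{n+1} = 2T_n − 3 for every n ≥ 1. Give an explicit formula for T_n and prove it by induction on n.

Claim: T_n = 2^{n+1} + 3.

Base case: T_1 = 7, and 2^{1+1} + 3 = 4 + 3 = 7.
Assume T_k = 2^{k+1} + 3 for some k ≥ 1.
Then T_{k+1} = 2T_k − 3 = 2·(2^{k+1} + 3) − 3 = 2^{k+2} + 6 − 3 = 2^{k+2} + 3.
This completes the inductive step, so T_n = 2^{n+1} + 3 for all n ≥ 1.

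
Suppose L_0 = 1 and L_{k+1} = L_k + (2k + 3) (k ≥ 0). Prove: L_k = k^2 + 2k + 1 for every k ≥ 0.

Base case: L_0 = 1, and 0^2 + 2·0 + 1 = 1.
Assume L_m = m^2 + 2m + 1.
Then L_{m+1} = L_m + (2m + 3) = (m^2 + 2m + 1) + (2m + 3) = m^2 + 4m + 4,
and (m+1)^2 + 2·(m+1) + 1 = m^2 + 4m + 4.
This completes the inductive step, so L_k = k^2 + 2k + 1 for all k ≥ 0.

L_k = k^2 + 2k + 1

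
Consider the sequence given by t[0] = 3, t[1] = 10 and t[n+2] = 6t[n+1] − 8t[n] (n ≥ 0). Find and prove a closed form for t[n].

Claim: t[n] = 2^n + 2·4^n.

Base cases: t[0] = 3 and 2^0 + 2·4^0 = 3; t[1] = 10 and 2^1 + 2·4^1 = 10.
Assume t[j] = 2^j + 2·4^j for all 0 ≤ j ≤ m, where m ≥ 1.
Then t[m+1] = 6t[m] − 8t[m−1] = 6·(2^m + 2·4^m) − 8·(2^{m−1} + 2·4^{m−1}) = (6·2 − 8)2^{m−1} + 2·(6·4 − 8)4^{m−1} = 4·2^{m−1} + 32·4^{m−1} = 2^{m+1} + 2·4^{m+1}.
By strong induction, t[n] = 2^n + 2·4^n for all n ≥ 0.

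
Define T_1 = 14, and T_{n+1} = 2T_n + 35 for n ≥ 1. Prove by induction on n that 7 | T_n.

Base case: T_1 = 14 = 7·2, so 7 | T_1.
Assume 7 | T_k, so T_k = 7t for some integer t.
Then T_{k+1} = 2T_k + 35 = 2·(7t) + 35 = 7(2t + 5), so 7 | T_{k+1}.
So the property holds for k+1, and by induction 7 | T_n for all n ≥ 1.

7 | T_n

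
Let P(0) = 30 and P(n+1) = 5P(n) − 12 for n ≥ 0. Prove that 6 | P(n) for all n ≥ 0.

Base case: P(0) = 30 = 6·5, so 6 | P(0).
Assume 6 | P(r), so P(r) = 6t for some integer t.
Then P(r+1) = 5P(r) − 12 = 5·(6t) − 12 = 6(5t − 2), so 6 | P(r+1).
By induction, 6 | P(n) for all n ≥ 0.

6 | P(n)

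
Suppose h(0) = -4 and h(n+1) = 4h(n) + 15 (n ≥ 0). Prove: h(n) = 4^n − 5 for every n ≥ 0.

Base case: h(0) = -4, and 4^0 − 5 = 1 − 5 = -4.
Assume h(r) = 4^r − 5 for some r ≥ 0.
Then h(r+1) = 4h(r) + 15 = 4·(4^r − 5) + 15 = 4^{r+1} − 20 + 15 = 4^{r+1} − 5.
Hence h(n) = 4^n − 5 for every n ≥ 0, by induction.

h(n) = 4^n − 5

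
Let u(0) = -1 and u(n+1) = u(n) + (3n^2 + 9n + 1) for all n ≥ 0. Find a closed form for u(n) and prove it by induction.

Claim: u(n) = n^3 + 3n^2 − 3n − 1.

Base case: u(0) = -1, and 0^3 + 3·0^2 − 3·0 − 1 = -1.
Assume u(k) = k^3 + 3k^2 − 3k − 1.
Then u(k+1) = u(k) + (3k^2 + 9k + 1) = (k^3 + 3k^2 − 3k − 1) + (3k^2 + 9k + 1) = k^3 + 6k^2 + 6k,
and (k+1)^3 + 3·(k+1)^2 − 3·(k+1) − 1 = k^3 + 6k^2 + 6k.
By induction, u(n) = n^3 + 3n^2 − 3n − 1 for all n ≥ 0.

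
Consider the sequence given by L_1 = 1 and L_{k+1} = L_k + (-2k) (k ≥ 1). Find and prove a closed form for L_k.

Claim: L_k = -k^2 + k + 1.

Base case: L_1 = 1, and -1^2 + 1 + 1 = 1.
Assume L_r = -r^2 + r + 1.
Then L_{r+1} = L_r + (-2r) = (-r^2 + r + 1) + (-2r) = -r^2 − r + 1,
and -(r+1)^2 + (r+1) + 1 = -r^2 − r + 1.
Hence L_k = -k^2 + k + 1 for every k ≥ 1, by induction.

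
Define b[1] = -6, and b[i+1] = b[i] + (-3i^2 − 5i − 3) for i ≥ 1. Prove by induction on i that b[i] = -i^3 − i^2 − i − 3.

Base case: b[1] = -6, and -1^3 − 1^2 − 1 − 3 = -6.
Assume b[j] = -j^3 − j^2 − j − 3.
Then b[j+1] = b[j] + (-3j^2 − 5j − 3) = (-j^3 − j^2 − j − 3) + (-3j^2 − 5j − 3) = -j^3 − 4j^2 − 6j − 6,
and -(j+1)^3 − (j+1)^2 − (j+1) − 3 = -j^3 − 4j^2 − 6j − 6.
This completes the inductive step, so b[i] = -i^3 − i^2 − i − 3 for all i ≥ 1.

b[i] = -i^3 − i^2 − i − 3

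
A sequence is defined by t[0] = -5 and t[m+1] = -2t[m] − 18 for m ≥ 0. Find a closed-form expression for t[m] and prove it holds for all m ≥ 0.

Claim: t[m] = (-2)^m − 6.

Base case: t[0] = -5, and (-2)^0 − 6 = 1 − 6 = -5.
Assume t[k] = (-2)^k − 6 for some k ≥ 0.
Then t[k+1] = -2t[k] − 18 = -2·((-2)^k − 6) − 18 = -2·(-2)^k + 12 − 18 = (-2)^{k+1} − 6.
So the formula holds for k+1, and by induction t[m] = (-2)^m − 6 for all m ≥ 0.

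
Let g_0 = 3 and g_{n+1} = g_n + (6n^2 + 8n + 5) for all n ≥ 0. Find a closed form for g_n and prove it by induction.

Claim: g_n = 2n^3 + n^2 + 2n + 3.

Base case: g_0 = 3, and 2·0^3 + 0^2 + 2·0 + 3 = 3.
Assume g_r = 2r^3 + r^2 + 2r + 3.
Then g_{r+1} = g_r + (6r^2 + 8r + 5) = (2r^3 + r^2 + 2r + 3) + (6r^2 + 8r + 5) = 2r^3 + 7r^2 + 10r + 8,
and 2·(r+1)^3 + (r+1)^2 + 2·(r+1) + 3 = 2r^3 + 7r^2 + 10r + 8.
By induction, g_n = 2n^3 + n^2 + 2n + 3 for all n ≥ 0.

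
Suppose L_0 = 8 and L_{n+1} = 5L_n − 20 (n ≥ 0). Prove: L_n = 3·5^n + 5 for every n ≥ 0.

Base case: L_0 = 8, and 3·5^0 + 5 = 3 + 5 = 8.
Assume L_m = 3·5^m + 5 for some m ≥ 0.
Then L_{m+1} = 5L_m − 20 = 5·(3·5^m + 5) − 20 = 15·5^m + 25 − 20 = 3·5^{m+1} + 5.
So the formula holds for m+1, and by induction L_n = 3·5^n + 5 for all n ≥ 0.

L_n = 3·5^n + 5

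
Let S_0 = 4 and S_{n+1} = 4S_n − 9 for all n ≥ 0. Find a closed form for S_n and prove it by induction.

Claim: S_n = 4^n + 3.

Base case: S_0 = 4, and 4^0 + 3 = 1 + 3 = 4.
Assume S_r = 4^r + 3 for some r ≥ 0.
Then S_{r+1} = 4S_r − 9 = 4·(4^r + 3) − 9 = 4^{r+1} + 12 − 9 = 4^{r+1} + 3.
So the formula holds for r+1, and by induction S_n = 4^n + 3 for all n ≥ 0.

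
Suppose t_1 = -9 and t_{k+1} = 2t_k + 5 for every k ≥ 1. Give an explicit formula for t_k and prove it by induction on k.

Claim: t_k = -2^{k+1} − 5.

Base case: t_1 = -9, and -2^{1+1} − 5 = -4 − 5 = -9.
Assume t_r = -2^{r+1} − 5 for some r ≥ 1.
Then t_{r+1} = 2t_r + 5 = 2·(-2^{r+1} − 5) + 5 = -2^{r+2} − 10 + 5 = -2^{r+2} − 5.
This completes the inductive step, so t_k = -2^{k+1} − 5 for all k ≥ 1.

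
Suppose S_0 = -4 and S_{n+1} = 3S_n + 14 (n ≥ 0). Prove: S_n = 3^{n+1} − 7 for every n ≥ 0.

Base case: S_0 = -4, and 3^{0+1} − 7 = 3 − 7 = -4.
Assume S_j = 3^{j+1} − 7 for some j ≥ 0.
Then S_{j+1} = 3S_j + 14 = 3·(3^{j+1} − 7) + 14 = 3^{j+2} − 21 + 14 = 3^{j+2} − 7.
So the formula holds for j+1, and by induction S_n = 3^{n+1} − 7 for all n ≥ 0.

S_n = 3^{n+1} − 7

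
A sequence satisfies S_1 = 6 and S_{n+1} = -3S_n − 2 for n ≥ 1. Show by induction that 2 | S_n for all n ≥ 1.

Base case: S_1 = 6 = 2·3, so 2 | S_1.
Assume 2 | S_k, so S_k = 2t for some integer t.
Then S_{k+1} = -3S_k − 2 = -3·(2t) − 2 = 2(-3t − 1), so 2 | S_{k+1}.
Hence 2 | S_n for every n ≥ 1, by induction.

2 | S_n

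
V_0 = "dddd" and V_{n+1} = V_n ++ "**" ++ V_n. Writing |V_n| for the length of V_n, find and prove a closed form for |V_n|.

Claim: |V_n| = 6·2^n − 2.

Base case: |V_0| = 4, and 6·2^0 − 2 = 4.
Assume |V_r| = 6·2^r − 2.
Then |V_{r+1}| = |V_r| + 2 + |V_r| = 2|V_r| + 2 = 2(6·2^r − 2) + 2 = 6·2^{r+1} − 4 + 2 = 6·2^{r+1} − 2.
Hence |V_n| = 6·2^n − 2 for every n ≥ 0, by induction.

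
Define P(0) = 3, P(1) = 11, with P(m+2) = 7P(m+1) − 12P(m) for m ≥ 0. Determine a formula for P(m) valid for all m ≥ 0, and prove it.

Claim: P(m) = 2·4^m + 3^m.

Base cases: P(0) = 3 and 2·4^0 + 3^0 = 3; P(1) = 11 and 2·4^1 + 3^1 = 11.
Assume P(j) = 2·4^j + 3^j for all 0 ≤ j ≤ r, where r ≥ 1.
Then P(r+1) = 7P(r) − 12P(r−1) = 7·(2·4^r + 3^r) − 12·(2·4^{r−1} + 3^{r−1}) = 2·(7·4 − 12)4^{r−1} + (7·3 − 12)3^{r−1} = 32·4^{r−1} + 9·3^{r−1} = 2·4^{r+1} + 3^{r+1}.
This completes the inductive step, so P(m) = 2·4^m + 3^m for all m ≥ 0.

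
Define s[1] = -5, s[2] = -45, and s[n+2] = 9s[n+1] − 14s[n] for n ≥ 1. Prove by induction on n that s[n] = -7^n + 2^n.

Base cases: s[1] = -5 and -7^1 + 2^1 = -5; s[2] = -45 and -7^2 + 2^2 = -45.
Assume s[j] = -7^j + 2^j for all 1 ≤ j ≤ r, where r ≥ 2.
Then s[r+1] = 9s[r] − 14s[r−1] = 9·(-7^r + 2^r) − 14·(-7^{r−1} + 2^{r−1}) = -(9·7 − 14)7^{r−1} + (9·2 − 14)2^{r−1} = -49·7^{r−1} + 4·2^{r−1} = -7^{r+1} + 2^{r+1}.
So the formula holds for r+1, and by strong induction s[n] = -7^n + 2^n for all n ≥ 1.

s[n] = -7^n + 2^n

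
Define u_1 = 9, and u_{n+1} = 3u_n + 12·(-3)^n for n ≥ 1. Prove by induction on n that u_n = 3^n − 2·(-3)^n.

Base case: u_1 = 9, and 3^1 − 2·(-3)^1 = 3 + 6 = 9.
Assume u_k = 3^k − 2·(-3)^k for some k ≥ 1.
Then u_{k+1} = 3u_k + 12·(-3)^k = 3·(3^k − 2·(-3)^k) + 12·(-3)^k = 3^{k+1} − 6·(-3)^k + 12·(-3)^k = 3^{k+1} + 6·(-3)^k = 3^{k+1} − 2·(-3)^{k+1}.
By induction, u_n = 3^n − 2·(-3)^n for all n ≥ 1.

u_n = 3^n − 2·(-3)^n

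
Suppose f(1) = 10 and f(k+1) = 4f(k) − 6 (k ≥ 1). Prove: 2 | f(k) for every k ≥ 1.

Base case: f(1) = 10 = 2·5, so 2 | f(1).
Assume 2 | f(r), so f(r) = 2t for some integer t.
Then f(r+1) = 4f(r) − 6 = 4·(2t) − 6 = 2(4t − 3), so 2 | f(r+1).
This completes the inductive step, so 2 | f(k) for all k ≥ 1.

2 | f(k)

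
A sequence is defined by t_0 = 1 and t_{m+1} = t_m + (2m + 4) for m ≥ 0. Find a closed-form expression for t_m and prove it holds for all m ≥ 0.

Claim: t_m = m^2 + 3m + 1.

Base case: t_0 = 1, and 0^2 + 3·0 + 1 = 1.
Assume t_j = j^2 + 3j + 1.
Then t_{j+1} = t_j + (2j + 4) = (j^2 + 3j + 1) + (2j + 4) = j^2 + 5j + 5,
and (j+1)^2 + 3·(j+1) + 1 = j^2 + 5j + 5.
This completes the inductive step, so t_m = m^2 + 3m + 1 for all m ≥ 0.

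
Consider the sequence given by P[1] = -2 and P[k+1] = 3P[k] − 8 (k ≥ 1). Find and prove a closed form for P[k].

Claim: P[k] = -2·3^k + 4.

Base case: P[1] = -2, and -2·3^1 + 4 = -6 + 4 = -2.
Assume P[j] = -2·3^j + 4 for some j ≥ 1.
Then P[j+1] = 3P[j] − 8 = 3·(-2·3^j + 4) − 8 = -6·3^j + 12 − 8 = -2·3^{j+1} + 4.
Hence P[k] = -2·3^k + 4 for every k ≥ 1, by induction.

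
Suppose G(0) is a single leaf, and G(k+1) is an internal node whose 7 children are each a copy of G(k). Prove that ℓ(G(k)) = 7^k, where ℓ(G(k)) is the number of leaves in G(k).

Base case: ℓ(G(0)) = 1, and 7^0 = 1.
Assume ℓ(G(j)) = 7^j.
Then ℓ(G(j+1)) = 7·ℓ(G(j)) = 7·7^j = 7^{j+1}.
By induction, ℓ(G(k)) = 7^k for all k ≥ 0.

ℓ(G(k)) = 7^k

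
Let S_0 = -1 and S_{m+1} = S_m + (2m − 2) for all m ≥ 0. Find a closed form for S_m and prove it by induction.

Claim: S_m = m^2 − 3m − 1.

Base case: S_0 = -1, and 0^2 − 3·0 − 1 = -1.
Assume S_j = j^2 − 3j − 1.
Then S_{j+1} = S_j + (2j − 2) = (j^2 − 3j − 1) + (2j − 2) = j^2 − j − 3,
and (j+1)^2 − 3·(j+1) − 1 = j^2 − j − 3.
By induction, S_m = m^2 − 3m − 1 for all m ≥ 0.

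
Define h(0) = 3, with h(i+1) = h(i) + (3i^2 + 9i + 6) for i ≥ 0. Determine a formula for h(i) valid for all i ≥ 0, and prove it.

Claim: h(i) = i^3 + 3i^2 + 2i + 3.

Base case: h(0) = 3, and 0^3 + 3·0^2 + 2·0 + 3 = 3.
Assume h(r) = r^3 + 3r^2 + 2r + 3.
Then h(r+1) = h(r) + (3r^2 + 9r + 6) = (r^3 + 3r^2 + 2r + 3) + (3r^2 + 9r + 6) = r^3 + 6r^2 + 11r + 9,
and (r+1)^3 + 3·(r+1)^2 + 2·(r+1) + 3 = r^3 + 6r^2 + 11r + 9.
By induction, h(i) = i^3 + 3i^2 + 2i + 3 for all i ≥ 0.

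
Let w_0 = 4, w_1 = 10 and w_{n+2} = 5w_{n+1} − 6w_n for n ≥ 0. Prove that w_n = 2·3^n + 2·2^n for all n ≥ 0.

Base cases: w_0 = 4 and 2·3^0 + 2·2^0 = 4; w_1 = 10 and 2·3^1 + 2·2^1 = 10.
Assume w_j = 2·3^j + 2·2^j for all 0 ≤ j ≤ r, where r ≥ 1.
Then w_{r+1} = 5w_r − 6w_{r−1} = 5·(2·3^r + 2·2^r) − 6·(2·3^{r−1} + 2·2^{r−1}) = 2·(5·3 − 6)3^{r−1} + 2·(5·2 − 6)2^{r−1} = 18·3^{r−1} + 8·2^{r−1} = 2·3^{r+1} + 2·2^{r+1}.
So the formula holds for r+1, and by strong induction w_n = 2·3^n + 2·2^n for all n ≥ 0.

w_n = 2·3^n + 2·2^n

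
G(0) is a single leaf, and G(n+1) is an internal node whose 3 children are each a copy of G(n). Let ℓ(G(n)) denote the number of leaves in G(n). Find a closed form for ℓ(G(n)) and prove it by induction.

Claim: ℓ(G(n)) = 3^n.

Base case: ℓ(G(0)) = 1, and 3^0 = 1.
Assume ℓ(G(m)) = 3^m.
Then ℓ(G(m+1)) = 3·ℓ(G(m)) = 3·3^m = 3^{m+1}.
So the formula holds for m+1, and by induction ℓ(G(n)) = 3^n for all n ≥ 0.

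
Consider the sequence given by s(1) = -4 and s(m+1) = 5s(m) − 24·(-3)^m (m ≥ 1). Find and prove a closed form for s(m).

Claim: s(m) = 5^m + 3·(-3)^m.

Base case: s(1) = -4, and 5^1 + 3·(-3)^1 = 5 − 9 = -4.
Assume s(j) = 5^j + 3·(-3)^j for some j ≥ 1.
Then s(j+1) = 5s(j) − 24·(-3)^j = 5·(5^j + 3·(-3)^j) − 24·(-3)^j = 5^{j+1} + 15·(-3)^j − 24·(-3)^j = 5^{j+1} − 9·(-3)^j = 5^{j+1} + 3·(-3)^{j+1}.
By induction, s(m) = 5^m + 3·(-3)^m for all m ≥ 1.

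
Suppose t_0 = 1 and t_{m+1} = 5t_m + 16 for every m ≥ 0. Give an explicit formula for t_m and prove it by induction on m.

Claim: t_m = 5^{m+1} − 4.

Base case: t_0 = 1, and 5^{0+1} − 4 = 5 − 4 = 1.
Assume t_k = 5^{k+1} − 4 for some k ≥ 0.
Then t_{k+1} = 5t_k + 16 = 5·(5^{k+1} − 4) + 16 = 5^{k+2} − 20 + 16 = 5^{k+2} − 4.
By induction, t_m = 5^{m+1} − 4 for all m ≥ 0.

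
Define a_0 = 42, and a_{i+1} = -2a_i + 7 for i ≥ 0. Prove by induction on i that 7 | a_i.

Base case: a_0 = 42 = 7·6, so 7 | a_0.
Assume 7 | a_k, so a_k = 7t for some integer t.
Then a_{k+1} = -2a_k + 7 = -2·(7t) + 7 = 7(-2t + 1), so 7 | a_{k+1}.
This completes the inductive step, so 7 | a_i for all i ≥ 0.

7 | a_i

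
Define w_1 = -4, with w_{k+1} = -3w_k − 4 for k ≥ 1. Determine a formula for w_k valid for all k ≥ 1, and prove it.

Claim: w_k = (-3)^k − 1.

Base case: w_1 = -4, and (-3)^1 − 1 = -3 − 1 = -4.
Assume w_r = (-3)^r − 1 for some r ≥ 1.
Then w_{r+1} = -3w_r − 4 = -3·((-3)^r − 1) − 4 = -3·(-3)^r + 3 − 4 = (-3)^{r+1} − 1.
This completes the inductive step, so w_k = (-3)^k − 1 for all k ≥ 1.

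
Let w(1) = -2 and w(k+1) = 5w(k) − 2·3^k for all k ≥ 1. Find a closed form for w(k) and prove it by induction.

Claim: w(k) = -5^k + 3^k.

Base case: w(1) = -2, and -5^1 + 3^1 = -5 + 3 = -2.
Assume w(r) = -5^r + 3^r for some r ≥ 1.
Then w(r+1) = 5w(r) − 2·3^r = 5·(-5^r + 3^r) − 2·3^r = -5^{r+1} + 5·3^r − 2·3^r = -5^{r+1} + 3·3^r = -5^{r+1} + 3^{r+1}.
By induction, w(k) = -5^k + 3^k for all k ≥ 1.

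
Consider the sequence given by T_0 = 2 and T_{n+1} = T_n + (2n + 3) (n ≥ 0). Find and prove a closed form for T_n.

Claim: T_n = n^2 + 2n + 2.

Base case: T_0 = 2, and 0^2 + 2·0 + 2 = 2.
Assume T_r = r^2 + 2r + 2.
Then T_{r+1} = T_r + (2r + 3) = (r^2 + 2r + 2) + (2r + 3) = r^2 + 4r + 5,
and (r+1)^2 + 2·(r+1) + 2 = r^2 + 4r + 5.
By induction, T_n = n^2 + 2n + 2 for all n ≥ 0.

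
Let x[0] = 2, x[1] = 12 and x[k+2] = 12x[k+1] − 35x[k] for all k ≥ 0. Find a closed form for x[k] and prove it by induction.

Claim: x[k] = 7^k + 5^k.

Base cases: x[0] = 2 and 7^0 + 5^0 = 2; x[1] = 12 and 7^1 + 5^1 = 12.
Assume x[i] = 7^i + 5^i for all 0 ≤ i ≤ j, where j ≥ 1.
Then x[j+1] = 12x[j] − 35x[j−1] = 12·(7^j + 5^j) − 35·(7^{j−1} + 5^{j−1}) = (12·7 − 35)7^{j−1} + (12·5 − 35)5^{j−1} = 49·7^{j−1} + 25·5^{j−1} = 7^{j+1} + 5^{j+1}.
By strong induction, x[k] = 7^k + 5^k for all k ≥ 0.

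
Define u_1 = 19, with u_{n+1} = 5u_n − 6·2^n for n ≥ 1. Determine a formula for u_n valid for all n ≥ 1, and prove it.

Claim: u_n = 3·5^n + 2·2^n.

Base case: u_1 = 19, and 3·5^1 + 2·2^1 = 15 + 4 = 19.
Assume u_k = 3·5^k + 2·2^k for some k ≥ 1.
Then u_{k+1} = 5u_k − 6·2^k = 5·(3·5^k + 2·2^k) − 6·2^k = 3·5^{k+1} + 10·2^k − 6·2^k = 3·5^{k+1} + 4·2^k = 3·5^{k+1} + 2·2^{k+1}.
By induction, u_n = 3·5^n + 2·2^n for all n ≥ 1.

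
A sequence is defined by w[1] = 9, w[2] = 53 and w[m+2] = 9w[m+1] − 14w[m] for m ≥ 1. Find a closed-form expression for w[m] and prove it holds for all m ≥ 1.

Claim: w[m] = 2^m + 7^m.

Base cases: w[1] = 9 and 2^1 + 7^1 = 9; w[2] = 53 and 2^2 + 7^2 = 53.
Assume w[i] = 2^i + 7^i for all 1 ≤ i ≤ j, where j ≥ 2.
Then w[j+1] = 9w[j] − 14w[j−1] = 9·(2^j + 7^j) − 14·(2^{j−1} + 7^{j−1}) = (9·2 − 14)2^{j−1} + (9·7 − 14)7^{j−1} = 4·2^{j−1} + 49·7^{j−1} = 2^{j+1} + 7^{j+1}.
Hence w[m] = 2^m + 7^m for every m ≥ 1, by strong induction.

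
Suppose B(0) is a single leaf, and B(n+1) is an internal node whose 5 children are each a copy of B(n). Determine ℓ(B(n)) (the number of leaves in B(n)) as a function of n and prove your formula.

Claim: ℓ(B(n)) = 5^n.

Base case: ℓ(B(0)) = 1, and 5^0 = 1.
Assume ℓ(B(k)) = 5^k.
Then ℓ(B(k+1)) = 5·ℓ(B(k)) = 5·5^k = 5^{k+1}.
By induction, ℓ(B(n)) = 5^n for all n ≥ 0.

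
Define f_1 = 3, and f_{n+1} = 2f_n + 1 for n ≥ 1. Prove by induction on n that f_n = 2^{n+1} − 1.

Base case: f_1 = 3, and 2^{1+1} − 1 = 4 − 1 = 3.
Assume f_r = 2^{r+1} − 1 for some r ≥ 1.
Then f_{r+1} = 2f_r + 1 = 2·(2^{r+1} − 1) + 1 = 2^{r+2} − 2 + 1 = 2^{r+2} − 1.
Hence f_n = 2^{n+1} − 1 for every n ≥ 1, by induction.

f_n = 2^{n+1} − 1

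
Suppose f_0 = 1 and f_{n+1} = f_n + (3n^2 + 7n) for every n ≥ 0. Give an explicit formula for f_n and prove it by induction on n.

Claim: f_n = n^3 + 2n^2 − 3n + 1.

Base case: f_0 = 1, and 0^3 + 2·0^2 − 3·0 + 1 = 1.
Assume f_k = k^3 + 2k^2 − 3k + 1.
Then f_{k+1} = f_k + (3k^2 + 7k) = (k^3 + 2k^2 − 3k + 1) + (3k^2 + 7k) = k^3 + 5k^2 + 4k + 1,
and (k+1)^3 + 2·(k+1)^2 − 3·(k+1) + 1 = k^3 + 5k^2 + 4k + 1.
Hence f_n = n^3 + 2n^2 − 3n + 1 for every n ≥ 0, by induction.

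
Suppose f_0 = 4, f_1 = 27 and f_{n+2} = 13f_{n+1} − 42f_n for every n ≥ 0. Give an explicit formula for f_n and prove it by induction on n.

Claim: f_n = 3·7^n + 6^n.

Base cases: f_0 = 4 and 3·7^0 + 6^0 = 4; f_1 = 27 and 3·7^1 + 6^1 = 27.
Assume f_i = 3·7^i + 6^i for all 0 ≤ i ≤ j, where j ≥ 1.
Then f_{j+1} = 13f_j − 42f_{j−1} = 13·(3·7^j + 6^j) − 42·(3·7^{j−1} + 6^{j−1}) = 3·(13·7 − 42)7^{j−1} + (13·6 − 42)6^{j−1} = 147·7^{j−1} + 36·6^{j−1} = 3·7^{j+1} + 6^{j+1}.
By strong induction, f_n = 3·7^n + 6^n for all n ≥ 0.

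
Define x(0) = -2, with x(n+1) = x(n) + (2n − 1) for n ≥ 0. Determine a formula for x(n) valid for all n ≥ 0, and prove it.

Claim: x(n) = n^2 − 2n − 2.

Base case: x(0) = -2, and 0^2 − 2·0 − 2 = -2.
Assume x(m) = m^2 − 2m − 2.
Then x(m+1) = x(m) + (2m − 1) = (m^2 − 2m − 2) + (2m − 1) = m^2 − 3,
and (m+1)^2 − 2·(m+1) − 2 = m^2 − 3.
By induction, x(n) = n^2 − 2n − 2 for all n ≥ 0.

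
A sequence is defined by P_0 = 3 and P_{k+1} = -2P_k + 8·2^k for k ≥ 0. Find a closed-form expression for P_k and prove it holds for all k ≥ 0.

Claim: P_k = (-2)^k + 2·2^k.

Base case: P_0 = 3, and (-2)^0 + 2·2^0 = 1 + 2 = 3.
Assume P_j = (-2)^j + 2·2^j for some j ≥ 0.
Then P_{j+1} = -2P_j + 8·2^j = -2·((-2)^j + 2·2^j) + 8·2^j = (-2)^{j+1} − 4·2^j + 8·2^j = (-2)^{j+1} + 4·2^j = (-2)^{j+1} + 2·2^{j+1}.
By induction, P_k = (-2)^k + 2·2^k for all k ≥ 0.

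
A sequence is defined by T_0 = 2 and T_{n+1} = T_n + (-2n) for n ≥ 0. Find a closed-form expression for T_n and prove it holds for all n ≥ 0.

Claim: T_n = -n^2 + n + 2.

Base case: T_0 = 2, and -0^2 + 0 + 2 = 2.
Assume T_j = -j^2 + j + 2.
Then T_{j+1} = T_j + (-2j) = (-j^2 + j + 2) + (-2j) = -j^2 − j + 2,
and -(j+1)^2 + (j+1) + 2 = -j^2 − j + 2.
This completes the inductive step, so T_n = -n^2 + n + 2 for all n ≥ 0.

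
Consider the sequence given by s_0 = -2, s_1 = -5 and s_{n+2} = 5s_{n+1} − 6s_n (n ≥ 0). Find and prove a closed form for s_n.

Claim: s_n = -3^n − 2^n.

Base cases: s_0 = -2 and -3^0 − 2^0 = -2; s_1 = -5 and -3^1 − 2^1 = -5.
Assume s_j = -3^j − 2^j for all 0 ≤ j ≤ r, where r ≥ 1.
Then s_{r+1} = 5s_r − 6s_{r−1} = 5·(-3^r − 2^r) − 6·(-3^{r−1} − 2^{r−1}) = -(5·3 − 6)3^{r−1} − (5·2 − 6)2^{r−1} = -9·3^{r−1} − 4·2^{r−1} = -3^{r+1} − 2^{r+1}.
By strong induction, s_n = -3^n − 2^n for all n ≥ 0.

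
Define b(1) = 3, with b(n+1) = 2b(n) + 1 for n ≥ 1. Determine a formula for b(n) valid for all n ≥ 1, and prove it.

Claim: b(n) = 2^{n+1} − 1.

Base case: b(1) = 3, and 2^{1+1} − 1 = 4 − 1 = 3.
Assume b(k) = 2^{k+1} − 1 for some k ≥ 1.
Then b(k+1) = 2b(k) + 1 = 2·(2^{k+1} − 1) + 1 = 2^{k+2} − 2 + 1 = 2^{k+2} − 1.
This completes the inductive step, so b(n) = 2^{n+1} − 1 for all n ≥ 1.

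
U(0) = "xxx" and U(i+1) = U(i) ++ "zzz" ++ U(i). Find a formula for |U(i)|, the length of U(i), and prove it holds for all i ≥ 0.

Claim: |U(i)| = 6·2^i − 3.

Base case: |U(0)| = 3, and 6·2^0 − 3 = 3.
Assume |U(r)| = 6·2^r − 3.
Then |U(r+1)| = |U(r)| + 3 + |U(r)| = 2|U(r)| + 3 = 2(6·2^r − 3) + 3 = 6·2^{r+1} − 6 + 3 = 6·2^{r+1} − 3.
By induction, |U(i)| = 6·2^i − 3 for all i ≥ 0.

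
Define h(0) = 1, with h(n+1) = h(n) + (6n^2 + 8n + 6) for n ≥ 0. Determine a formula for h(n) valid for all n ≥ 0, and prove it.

Claim: h(n) = 2n^3 + n^2 + 3n + 1.

Base case: h(0) = 1, and 2·0^3 + 0^2 + 3·0 + 1 = 1.
Assume h(r) = 2r^3 + r^2 + 3r + 1.
Then h(r+1) = h(r) + (6r^2 + 8r + 6) = (2r^3 + r^2 + 3r + 1) + (6r^2 + 8r + 6) = 2r^3 + 7r^2 + 11r + 7,
and 2·(r+1)^3 + (r+1)^2 + 3·(r+1) + 1 = 2r^3 + 7r^2 + 11r + 7.
Hence h(n) = 2n^3 + n^2 + 3n + 1 for every n ≥ 0, by induction.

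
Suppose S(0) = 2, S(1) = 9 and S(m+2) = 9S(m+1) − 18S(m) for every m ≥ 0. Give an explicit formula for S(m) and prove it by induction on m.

Claim: S(m) = 6^m + 3^m.

Base cases: S(0) = 2 and 6^0 + 3^0 = 2; S(1) = 9 and 6^1 + 3^1 = 9.
Assume S(j) = 6^j + 3^j for all 0 ≤ j ≤ k, where k ≥ 1.
Then S(k+1) = 9S(k) − 18S(k−1) = 9·(6^k + 3^k) − 18·(6^{k−1} + 3^{k−1}) = (9·6 − 18)6^{k−1} + (9·3 − 18)3^{k−1} = 36·6^{k−1} + 9·3^{k−1} = 6^{k+1} + 3^{k+1}.
Hence S(m) = 6^m + 3^m for every m ≥ 0, by strong induction.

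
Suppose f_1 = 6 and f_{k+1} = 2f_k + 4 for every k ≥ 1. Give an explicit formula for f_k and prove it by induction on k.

Claim: f_k = 5·2^k − 4.

Base case: f_1 = 6, and 5·2^1 − 4 = 10 − 4 = 6.
Assume f_r = 5·2^r − 4 for some r ≥ 1.
Then f_{r+1} = 2f_r + 4 = 2·(5·2^r − 4) + 4 = 10·2^r − 8 + 4 = 5·2^{r+1} − 4.
Hence f_k = 5·2^k − 4 for every k ≥ 1, by induction.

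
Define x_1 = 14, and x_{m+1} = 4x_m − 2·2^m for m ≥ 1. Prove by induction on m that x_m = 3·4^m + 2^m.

Base case: x_1 = 14, and 3·4^1 + 2^1 = 12 + 2 = 14.
Assume x_k = 3·4^k + 2^k for some k ≥ 1.
Then x_{k+1} = 4x_k − 2·2^k = 4·(3·4^k + 2^k) − 2·2^k = 3·4^{k+1} + 4·2^k − 2·2^k = 3·4^{k+1} + 2·2^k = 3·4^{k+1} + 2^{k+1}.
By induction, x_m = 3·4^m + 2^m for all m ≥ 1.

x_m = 3·4^m + 2^m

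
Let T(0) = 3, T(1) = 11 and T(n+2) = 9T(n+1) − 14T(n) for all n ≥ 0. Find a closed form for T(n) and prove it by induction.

Claim: T(n) = 7^n + 2·2^n.

Base cases: T(0) = 3 and 7^0 + 2·2^0 = 3; T(1) = 11 and 7^1 + 2·2^1 = 11.
Assume T(j) = 7^j + 2·2^j for all 0 ≤ j ≤ k, where k ≥ 1.
Then T(k+1) = 9T(k) − 14T(k−1) = 9·(7^k + 2·2^k) − 14·(7^{k−1} + 2·2^{k−1}) = (9·7 − 14)7^{k−1} + 2·(9·2 − 14)2^{k−1} = 49·7^{k−1} + 8·2^{k−1} = 7^{k+1} + 2·2^{k+1}.
This completes the inductive step, so T(n) = 7^n + 2·2^n for all n ≥ 0.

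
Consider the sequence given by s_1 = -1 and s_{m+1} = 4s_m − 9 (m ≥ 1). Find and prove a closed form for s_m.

Claim: s_m = -4^m + 3.

Base case: s_1 = -1, and -4^1 + 3 = -4 + 3 = -1.
Assume s_r = -4^r + 3 for some r ≥ 1.
Then s_{r+1} = 4s_r − 9 = 4·(-4^r + 3) − 9 = -4^{r+1} + 12 − 9 = -4^{r+1} + 3.
Hence s_m = -4^m + 3 for every m ≥ 1, by induction.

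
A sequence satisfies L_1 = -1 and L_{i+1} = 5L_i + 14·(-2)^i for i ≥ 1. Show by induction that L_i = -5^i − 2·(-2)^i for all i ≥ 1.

Base case: L_1 = -1, and -5^1 − 2·(-2)^1 = -5 + 4 = -1.
Assume L_m = -5^m − 2·(-2)^m for some m ≥ 1.
Then L_{m+1} = 5L_m + 14·(-2)^m = 5·(-5^m − 2·(-2)^m) + 14·(-2)^m = -5^{m+1} − 10·(-2)^m + 14·(-2)^m = -5^{m+1} + 4·(-2)^m = -5^{m+1} − 2·(-2)^{m+1}.
This completes the inductive step, so L_i = -5^i − 2·(-2)^i for all i ≥ 1.

L_i = -5^i − 2·(-2)^i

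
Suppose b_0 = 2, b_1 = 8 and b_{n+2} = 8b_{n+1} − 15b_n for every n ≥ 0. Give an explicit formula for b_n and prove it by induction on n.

Claim: b_n = 3^n + 5^n.

Base cases: b_0 = 2 and 3^0 + 5^0 = 2; b_1 = 8 and 3^1 + 5^1 = 8.
Assume b_i = 3^i + 5^i for all 0 ≤ i ≤ j, where j ≥ 1.
Then b_{j+1} = 8b_j − 15b_{j−1} = 8·(3^j + 5^j) − 15·(3^{j−1} + 5^{j−1}) = (8·3 − 15)3^{j−1} + (8·5 − 15)5^{j−1} = 9·3^{j−1} + 25·5^{j−1} = 3^{j+1} + 5^{j+1}.
By strong induction, b_n = 3^n + 5^n for all n ≥ 0.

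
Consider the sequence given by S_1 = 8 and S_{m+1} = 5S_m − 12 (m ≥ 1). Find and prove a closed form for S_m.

Claim: S_m = 5^m + 3.

Base case: S_1 = 8, and 5^1 + 3 = 5 + 3 = 8.
Assume S_k = 5^k + 3 for some k ≥ 1.
Then S_{k+1} = 5S_k − 12 = 5·(5^k + 3) − 12 = 5^{k+1} + 15 − 12 = 5^{k+1} + 3.
By induction, S_m = 5^m + 3 for all m ≥ 1.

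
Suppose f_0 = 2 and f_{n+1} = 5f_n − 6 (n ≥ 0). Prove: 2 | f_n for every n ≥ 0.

Base case: f_0 = 2 = 2·1, so 2 | f_0.
Assume 2 | f_k, so f_k = 2t for some integer t.
Then f_{k+1} = 5f_k − 6 = 5·(2t) − 6 = 2(5t − 3), so 2 | f_{k+1}.
This completes the inductive step, so 2 | f_n for all n ≥ 0.

2 | f_n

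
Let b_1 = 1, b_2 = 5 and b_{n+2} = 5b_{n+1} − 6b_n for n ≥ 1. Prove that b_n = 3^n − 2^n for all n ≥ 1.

Base cases: b_1 = 1 and 3^1 − 2^1 = 1; b_2 = 5 and 3^2 − 2^2 = 5.
Assume b_i = 3^i − 2^i for all 1 ≤ i ≤ j, where j ≥ 2.
Then b_{j+1} = 5b_j − 6b_{j−1} = 5·(3^j − 2^j) − 6·(3^{j−1} − 2^{j−1}) = (5·3 − 6)3^{j−1} − (5·2 − 6)2^{j−1} = 9·3^{j−1} − 4·2^{j−1} = 3^{j+1} − 2^{j+1}.
Hence b_n = 3^n − 2^n for every n ≥ 1, by strong induction.

b_n = 3^n − 2^n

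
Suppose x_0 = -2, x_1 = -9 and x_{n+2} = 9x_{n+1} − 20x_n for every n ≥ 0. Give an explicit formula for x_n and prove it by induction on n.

Claim: x_n = -4^n − 5^n.

Base cases: x_0 = -2 and -4^0 − 5^0 = -2; x_1 = -9 and -4^1 − 5^1 = -9.
Assume x_j = -4^j − 5^j for all 0 ≤ j ≤ r, where r ≥ 1.
Then x_{r+1} = 9x_r − 20x_{r−1} = 9·(-4^r − 5^r) − 20·(-4^{r−1} − 5^{r−1}) = -(9·4 − 20)4^{r−1} − (9·5 − 20)5^{r−1} = -16·4^{r−1} − 25·5^{r−1} = -4^{r+1} − 5^{r+1}.
Hence x_n = -4^n − 5^n for every n ≥ 0, by strong induction.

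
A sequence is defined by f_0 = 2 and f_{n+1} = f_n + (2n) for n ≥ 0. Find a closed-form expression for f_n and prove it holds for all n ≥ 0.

Claim: f_n = n^2 − n + 2.

Base case: f_0 = 2, and 0^2 − 0 + 2 = 2.
Assume f_m = m^2 − m + 2.
Then f_{m+1} = f_m + (2m) = (m^2 − m + 2) + (2m) = m^2 + m + 2,
and (m+1)^2 − (m+1) + 2 = m^2 + m + 2.
This completes the inductive step, so f_n = n^2 − n + 2 for all n ≥ 0.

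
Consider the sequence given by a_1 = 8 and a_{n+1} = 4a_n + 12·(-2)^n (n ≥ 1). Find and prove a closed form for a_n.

Claim: a_n = 4^n − 2·(-2)^n.

Base case: a_1 = 8, and 4^1 − 2·(-2)^1 = 4 + 4 = 8.
Assume a_j = 4^j − 2·(-2)^j for some j ≥ 1.
Then a_{j+1} = 4a_j + 12·(-2)^j = 4·(4^j − 2·(-2)^j) + 12·(-2)^j = 4^{j+1} − 8·(-2)^j + 12·(-2)^j = 4^{j+1} + 4·(-2)^j = 4^{j+1} − 2·(-2)^{j+1}.
By induction, a_n = 4^n − 2·(-2)^n for all n ≥ 1.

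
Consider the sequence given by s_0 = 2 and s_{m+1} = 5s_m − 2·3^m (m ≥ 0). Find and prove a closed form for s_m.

Claim: s_m = 5^m + 3^m.

Base case: s_0 = 2, and 5^0 + 3^0 = 1 + 1 = 2.
Assume s_r = 5^r + 3^r for some r ≥ 0.
Then s_{r+1} = 5s_r − 2·3^r = 5·(5^r + 3^r) − 2·3^r = 5^{r+1} + 5·3^r − 2·3^r = 5^{r+1} + 3·3^r = 5^{r+1} + 3^{r+1}.
By induction, s_m = 5^m + 3^m for all m ≥ 0.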